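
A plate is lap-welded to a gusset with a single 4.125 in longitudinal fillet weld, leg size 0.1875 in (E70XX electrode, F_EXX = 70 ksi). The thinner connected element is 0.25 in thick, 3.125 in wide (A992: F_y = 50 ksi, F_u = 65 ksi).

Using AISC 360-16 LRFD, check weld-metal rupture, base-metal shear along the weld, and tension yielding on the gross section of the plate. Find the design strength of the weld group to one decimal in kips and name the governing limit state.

Weld metal: throat = 0.707×0.1875 = 0.13256 in, L = 4.125 in. φR_n = 0.75 × 0.6 × 70 × 0.13256 × 4.125 = 17.2 kips.
Base metal shear (0.25 in plate): yield φR_n = 1.0×0.6×50×0.25×4.125 = 30.9 kips; rupture φR_n = 0.75×0.6×65×0.25×4.125 = 30.2 kips; take 30.2 kips (rupture).
Tension yield (gross): A_g = 3.125×0.25 = 0.78125 in². φR_n = 0.90 × 50 × 0.78125 = 35.2 kips.
Governing: min(17.2, 30.2, 35.2) = 17.2 kips → weld metal.

17.2 kips (weld metal governs)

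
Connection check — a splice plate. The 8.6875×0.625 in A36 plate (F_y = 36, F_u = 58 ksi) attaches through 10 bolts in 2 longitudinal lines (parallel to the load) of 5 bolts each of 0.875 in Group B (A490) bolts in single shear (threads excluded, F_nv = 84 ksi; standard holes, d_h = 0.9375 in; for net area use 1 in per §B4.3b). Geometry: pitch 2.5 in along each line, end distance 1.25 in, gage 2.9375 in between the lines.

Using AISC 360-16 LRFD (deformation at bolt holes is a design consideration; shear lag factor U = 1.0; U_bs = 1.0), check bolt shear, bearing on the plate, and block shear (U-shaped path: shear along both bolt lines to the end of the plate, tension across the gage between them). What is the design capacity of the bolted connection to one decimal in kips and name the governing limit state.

272.9 kips (block shear governs)

Bolt shear: A_b = π(0.875)²/4 = 0.60132 in². φR_n = 0.75 × 84 × 0.60132 × 10 × 1 = 378.8 kips.
Bearing (0.625 in plate, F_u = 58 ksi): end bolts L_c = 1.25 − 0.9375/2 = 0.78125, R_n = min(1.2×0.78125×0.625×58, 2.4×0.875×0.625×58) = 33.984 kips/bolt; interior L_c = 2.5 − 0.9375 = 1.5625, R_n = 67.969 kips/bolt. φR_n = 0.75 × (2×33.984 + 8×67.969) = 458.8 kips.
Block shear: shear path 2×[1.25+4×2.5] = 2×11.25 in, A_gv = 14.063, A_nv = 2×(11.25 − 4.5×1)×0.625 = 8.4375 in²; tension across gage: (2.9375 − 1×1)×0.625 = 1.2109 in². R_n = min(0.6×58×8.4375, 0.6×36×14.063) + 1.0×58×1.2109 = min(293.63, 303.76) + 70.232 = 363.86 kips. φR_n = 0.75 × 363.86 = 272.9 kips.
Governing: min(378.8, 458.8, 272.9) = 272.9 kips → block shear.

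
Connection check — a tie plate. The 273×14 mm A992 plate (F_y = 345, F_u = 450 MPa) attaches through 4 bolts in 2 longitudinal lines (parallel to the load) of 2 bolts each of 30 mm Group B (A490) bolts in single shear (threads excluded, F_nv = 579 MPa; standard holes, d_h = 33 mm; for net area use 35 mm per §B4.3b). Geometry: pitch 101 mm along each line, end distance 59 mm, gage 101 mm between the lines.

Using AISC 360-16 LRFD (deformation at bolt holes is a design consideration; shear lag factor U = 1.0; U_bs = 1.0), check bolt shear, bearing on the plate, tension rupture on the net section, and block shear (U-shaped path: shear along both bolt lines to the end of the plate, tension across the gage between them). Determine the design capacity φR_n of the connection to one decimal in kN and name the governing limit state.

921.4 kN (block shear governs)

Bolt shear: A_b = π(30)²/4 = 706.86 mm². φR_n = 0.75 × 579 × 706.86 × 4 × 1 = 1227.8 kN.
Bearing (14 mm plate, F_u = 450 MPa): end bolts L_c = 59 − 33/2 = 42.5, R_n = min(1.2×42.5×14×450, 2.4×30×14×450) = 321.3 kN/bolt; interior L_c = 101 − 33 = 68, R_n = 453.6 kN/bolt. φR_n = 0.75 × (2×321.3 + 2×453.6) = 1162.4 kN.
Tension rupture (net): A_n = (273 − 2×35)×14 = 2842 mm² (U = 1.0, A_e = A_n). φR_n = 0.75 × 450 × 2842 = 959.2 kN.
Block shear: shear path 2×[59+1×101] = 2×160 mm, A_gv = 4480, A_nv = 2×(160 − 1.5×35)×14 = 3010 mm²; tension across gage: (101 − 1×35)×14 = 924 mm². R_n = min(0.6×450×3010, 0.6×345×4480) + 1.0×450×924 = min(812.7, 927.36) + 415.8 = 1228.5 kN. φR_n = 0.75 × 1228.5 = 921.4 kN.
Governing: min(1227.8, 1162.4, 959.2, 921.4) = 921.4 kN → block shear.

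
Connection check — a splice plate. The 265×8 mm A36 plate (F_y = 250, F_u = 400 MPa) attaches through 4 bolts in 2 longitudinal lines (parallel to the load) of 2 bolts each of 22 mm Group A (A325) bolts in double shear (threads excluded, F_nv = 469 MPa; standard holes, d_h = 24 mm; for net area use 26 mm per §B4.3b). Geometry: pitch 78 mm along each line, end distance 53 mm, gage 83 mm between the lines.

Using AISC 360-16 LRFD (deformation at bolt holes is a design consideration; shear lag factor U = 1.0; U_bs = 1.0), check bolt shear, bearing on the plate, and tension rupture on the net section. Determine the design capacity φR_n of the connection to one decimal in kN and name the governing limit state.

489.6 kN (bearing governs)

Bolt shear: A_b = π(22)²/4 = 380.13 mm². φR_n = 0.75 × 469 × 380.13 × 4 × 2 = 1069.7 kN.
Bearing (8 mm plate, F_u = 400 MPa): end bolts L_c = 53 − 24/2 = 41, R_n = min(1.2×41×8×400, 2.4×22×8×400) = 157.44 kN/bolt; interior L_c = 78 − 24 = 54, R_n = 168.96 kN/bolt. φR_n = 0.75 × (2×157.44 + 2×168.96) = 489.6 kN.
Tension rupture (net): A_n = (265 − 2×26)×8 = 1704 mm² (U = 1.0, A_e = A_n). φR_n = 0.75 × 400 × 1704 = 511.2 kN.
Governing: min(1069.7, 489.6, 511.2) = 489.6 kN → bearing.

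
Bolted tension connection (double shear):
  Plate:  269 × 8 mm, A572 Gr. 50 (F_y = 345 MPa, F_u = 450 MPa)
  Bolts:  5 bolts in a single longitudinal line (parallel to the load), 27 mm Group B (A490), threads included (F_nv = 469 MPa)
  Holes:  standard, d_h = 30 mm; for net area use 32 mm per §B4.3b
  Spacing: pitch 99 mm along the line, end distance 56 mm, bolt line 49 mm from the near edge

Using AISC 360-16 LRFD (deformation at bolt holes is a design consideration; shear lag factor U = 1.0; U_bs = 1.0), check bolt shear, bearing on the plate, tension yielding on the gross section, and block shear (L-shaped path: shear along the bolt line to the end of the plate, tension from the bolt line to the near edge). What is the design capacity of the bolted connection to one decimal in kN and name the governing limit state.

588.1 kN (block shear governs)

Bolt shear: A_b = π(27)²/4 = 572.56 mm². φR_n = 0.75 × 469 × 572.56 × 5 × 2 = 2014.0 kN.
Bearing (8 mm plate, F_u = 450 MPa): end bolts L_c = 56 − 30/2 = 41, R_n = min(1.2×41×8×450, 2.4×27×8×450) = 177.12 kN/bolt; interior L_c = 99 − 30 = 69, R_n = 233.28 kN/bolt. φR_n = 0.75 × (1×177.12 + 4×233.28) = 832.7 kN.
Tension yield (gross): A_g = 269×8 = 2152 mm². φR_n = 0.90 × 345 × 2152 = 668.2 kN.
Block shear: shear path 1×[56+4×99] = 1×452 mm, A_gv = 3616, A_nv = 1×(452 − 4.5×32)×8 = 2464 mm²; tension to near edge: (49 − 0.5×32)×8 = 264 mm². R_n = min(0.6×450×2464, 0.6×345×3616) + 1.0×450×264 = min(665.28, 748.51) + 118.8 = 784.08 kN. φR_n = 0.75 × 784.08 = 588.1 kN.
Governing: min(2014.0, 832.7, 668.2, 588.1) = 588.1 kN → block shear.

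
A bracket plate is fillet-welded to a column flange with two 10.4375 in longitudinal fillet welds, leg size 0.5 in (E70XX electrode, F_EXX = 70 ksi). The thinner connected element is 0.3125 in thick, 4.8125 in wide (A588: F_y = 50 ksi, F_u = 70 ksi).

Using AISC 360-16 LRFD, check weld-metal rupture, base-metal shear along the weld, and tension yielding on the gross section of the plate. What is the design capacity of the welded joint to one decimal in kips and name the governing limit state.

67.7 kips (gross-section yield governs)

Weld metal: throat = 0.707×0.5 = 0.3535 in, L = 2×10.4375 = 20.875 in. φR_n = 0.75 × 0.6 × 70 × 0.3535 × 20.875 = 232.4 kips.
Base metal shear (0.3125 in plate): yield φR_n = 1.0×0.6×50×0.3125×20.875 = 195.7 kips; rupture φR_n = 0.75×0.6×70×0.3125×20.875 = 205.5 kips; take 195.7 kips (yield).
Tension yield (gross): A_g = 4.8125×0.3125 = 1.5039 in². φR_n = 0.90 × 50 × 1.5039 = 67.7 kips.
Governing: min(232.4, 195.7, 67.7) = 67.7 kips → gross-section yield.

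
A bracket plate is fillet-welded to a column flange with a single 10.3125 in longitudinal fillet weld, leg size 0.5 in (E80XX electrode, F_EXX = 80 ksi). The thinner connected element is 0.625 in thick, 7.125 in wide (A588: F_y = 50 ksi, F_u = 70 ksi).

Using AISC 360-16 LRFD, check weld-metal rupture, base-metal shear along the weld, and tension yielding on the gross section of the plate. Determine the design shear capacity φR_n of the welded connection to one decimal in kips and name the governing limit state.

Weld metal: throat = 0.707×0.5 = 0.3535 in, L = 10.3125 in. φR_n = 0.75 × 0.6 × 80 × 0.3535 × 10.3125 = 131.2 kips.
Base metal shear (0.625 in plate): yield φR_n = 1.0×0.6×50×0.625×10.3125 = 193.4 kips; rupture φR_n = 0.75×0.6×70×0.625×10.3125 = 203.0 kips; take 193.4 kips (yield).
Tension yield (gross): A_g = 7.125×0.625 = 4.4531 in². φR_n = 0.90 × 50 × 4.4531 = 200.4 kips.
Governing: min(131.2, 193.4, 200.4) = 131.2 kips → weld metal.

131.2 kips (weld metal governs)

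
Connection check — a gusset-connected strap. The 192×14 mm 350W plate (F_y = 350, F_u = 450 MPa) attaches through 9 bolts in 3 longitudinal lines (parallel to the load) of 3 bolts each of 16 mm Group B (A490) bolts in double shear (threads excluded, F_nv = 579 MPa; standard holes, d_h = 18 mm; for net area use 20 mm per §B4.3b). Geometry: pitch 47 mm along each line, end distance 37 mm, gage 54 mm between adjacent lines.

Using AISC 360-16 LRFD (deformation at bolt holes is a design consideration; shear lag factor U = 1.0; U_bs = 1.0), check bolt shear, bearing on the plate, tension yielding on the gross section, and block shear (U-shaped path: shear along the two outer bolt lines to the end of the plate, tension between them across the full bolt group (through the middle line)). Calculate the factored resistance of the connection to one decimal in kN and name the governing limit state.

780.6 kN (block shear governs)

Bolt shear: A_b = π(16)²/4 = 201.06 mm². φR_n = 0.75 × 579 × 201.06 × 9 × 2 = 1571.6 kN.
Bearing (14 mm plate, F_u = 450 MPa): end bolts L_c = 37 − 18/2 = 28, R_n = min(1.2×28×14×450, 2.4×16×14×450) = 211.68 kN/bolt; interior L_c = 47 − 18 = 29, R_n = 219.24 kN/bolt. φR_n = 0.75 × (3×211.68 + 6×219.24) = 1462.9 kN.
Tension yield (gross): A_g = 192×14 = 2688 mm². φR_n = 0.90 × 350 × 2688 = 846.7 kN.
Block shear: shear path 2×[37+2×47] = 2×131 mm, A_gv = 3668, A_nv = 2×(131 − 2.5×20)×14 = 2268 mm²; tension across gage: (108 − 2×20)×14 = 952 mm². R_n = min(0.6×450×2268, 0.6×350×3668) + 1.0×450×952 = min(612.36, 770.28) + 428.4 = 1040.8 kN. φR_n = 0.75 × 1040.8 = 780.6 kN.
Governing: min(1571.6, 1462.9, 846.7, 780.6) = 780.6 kN → block shear.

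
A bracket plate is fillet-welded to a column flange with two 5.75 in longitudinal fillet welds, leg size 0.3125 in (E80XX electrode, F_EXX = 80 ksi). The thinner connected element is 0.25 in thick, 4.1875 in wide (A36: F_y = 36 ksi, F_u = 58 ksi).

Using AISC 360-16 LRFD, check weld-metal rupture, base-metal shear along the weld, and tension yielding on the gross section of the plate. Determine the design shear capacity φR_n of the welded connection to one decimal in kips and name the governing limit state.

Weld metal: throat = 0.707×0.3125 = 0.22094 in, L = 2×5.75 = 11.5 in. φR_n = 0.75 × 0.6 × 80 × 0.22094 × 11.5 = 91.5 kips.
Base metal shear (0.25 in plate): yield φR_n = 1.0×0.6×36×0.25×11.5 = 62.1 kips; rupture φR_n = 0.75×0.6×58×0.25×11.5 = 75.0 kips; take 62.1 kips (yield).
Tension yield (gross): A_g = 4.1875×0.25 = 1.0469 in². φR_n = 0.90 × 36 × 1.0469 = 33.9 kips.
Governing: min(91.5, 62.1, 33.9) = 33.9 kips → gross-section yield.

33.9 kips (gross-section yield governs)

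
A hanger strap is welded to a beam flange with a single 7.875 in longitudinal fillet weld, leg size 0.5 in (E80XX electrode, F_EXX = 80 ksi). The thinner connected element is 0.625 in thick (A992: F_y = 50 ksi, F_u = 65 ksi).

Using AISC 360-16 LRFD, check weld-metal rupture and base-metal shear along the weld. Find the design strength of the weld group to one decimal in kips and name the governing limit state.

100.2 kips (weld metal governs)

Weld metal: throat = 0.707×0.5 = 0.3535 in, L = 7.875 in. φR_n = 0.75 × 0.6 × 80 × 0.3535 × 7.875 = 100.2 kips.
Base metal shear (0.625 in plate): yield φR_n = 1.0×0.6×50×0.625×7.875 = 147.7 kips; rupture φR_n = 0.75×0.6×65×0.625×7.875 = 144.0 kips; take 144.0 kips (rupture).
Governing: min(100.2, 144.0) = 100.2 kips → weld metal.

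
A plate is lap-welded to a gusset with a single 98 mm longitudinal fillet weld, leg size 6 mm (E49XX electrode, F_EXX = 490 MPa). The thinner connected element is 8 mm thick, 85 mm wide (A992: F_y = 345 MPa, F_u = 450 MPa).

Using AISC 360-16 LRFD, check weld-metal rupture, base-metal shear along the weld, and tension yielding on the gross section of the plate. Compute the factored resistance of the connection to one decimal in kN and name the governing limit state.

Weld metal: throat = 0.707×6 = 4.242 mm, L = 98 mm. φR_n = 0.75 × 0.6 × 490 × 4.242 × 98 = 91.7 kN.
Base metal shear (8 mm plate): yield φR_n = 1.0×0.6×345×8×98 = 162.3 kN; rupture φR_n = 0.75×0.6×450×8×98 = 158.8 kN; take 158.8 kN (rupture).
Tension yield (gross): A_g = 85×8 = 680 mm². φR_n = 0.90 × 345 × 680 = 211.1 kN.
Governing: min(91.7, 158.8, 211.1) = 91.7 kN → weld metal.

91.7 kN (weld metal governs)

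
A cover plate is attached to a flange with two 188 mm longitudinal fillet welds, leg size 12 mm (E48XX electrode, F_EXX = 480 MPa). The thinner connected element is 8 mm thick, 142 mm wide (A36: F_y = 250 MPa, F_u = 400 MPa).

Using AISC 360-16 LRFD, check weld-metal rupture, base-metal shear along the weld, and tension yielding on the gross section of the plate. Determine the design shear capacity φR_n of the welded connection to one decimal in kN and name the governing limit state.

255.6 kN (gross-section yield governs)

Weld metal: throat = 0.707×12 = 8.484 mm, L = 2×188 = 376 mm. φR_n = 0.75 × 0.6 × 480 × 8.484 × 376 = 689.0 kN.
Base metal shear (8 mm plate): yield φR_n = 1.0×0.6×250×8×376 = 451.2 kN; rupture φR_n = 0.75×0.6×400×8×376 = 541.4 kN; take 451.2 kN (yield).
Tension yield (gross): A_g = 142×8 = 1136 mm². φR_n = 0.90 × 250 × 1136 = 255.6 kN.
Governing: min(689.0, 451.2, 255.6) = 255.6 kN → gross-section yield.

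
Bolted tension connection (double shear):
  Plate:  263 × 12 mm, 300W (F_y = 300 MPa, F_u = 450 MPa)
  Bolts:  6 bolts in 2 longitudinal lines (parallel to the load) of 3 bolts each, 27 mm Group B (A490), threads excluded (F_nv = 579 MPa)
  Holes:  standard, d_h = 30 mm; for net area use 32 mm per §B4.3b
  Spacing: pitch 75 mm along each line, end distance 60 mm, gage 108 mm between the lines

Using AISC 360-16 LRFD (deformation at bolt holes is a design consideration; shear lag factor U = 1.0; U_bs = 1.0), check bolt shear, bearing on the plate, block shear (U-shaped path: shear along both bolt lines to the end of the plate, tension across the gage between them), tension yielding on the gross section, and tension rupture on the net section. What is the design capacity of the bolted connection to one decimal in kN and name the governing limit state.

Bolt shear: A_b = π(27)²/4 = 572.56 mm². φR_n = 0.75 × 579 × 572.56 × 6 × 2 = 2983.6 kN.
Bearing (12 mm plate, F_u = 450 MPa): end bolts L_c = 60 − 30/2 = 45, R_n = min(1.2×45×12×450, 2.4×27×12×450) = 291.6 kN/bolt; interior L_c = 75 − 30 = 45, R_n = 291.6 kN/bolt. φR_n = 0.75 × (2×291.6 + 4×291.6) = 1312.2 kN.
Block shear: shear path 2×[60+2×75] = 2×210 mm, A_gv = 5040, A_nv = 2×(210 − 2.5×32)×12 = 3120 mm²; tension across gage: (108 − 1×32)×12 = 912 mm². R_n = min(0.6×450×3120, 0.6×300×5040) + 1.0×450×912 = min(842.4, 907.2) + 410.4 = 1252.8 kN. φR_n = 0.75 × 1252.8 = 939.6 kN.
Tension yield (gross): A_g = 263×12 = 3156 mm². φR_n = 0.90 × 300 × 3156 = 852.1 kN.
Tension rupture (net): A_n = (263 − 2×32)×12 = 2388 mm² (U = 1.0, A_e = A_n). φR_n = 0.75 × 450 × 2388 = 806.0 kN.
Governing: min(2983.6, 1312.2, 939.6, 852.1, 806.0) = 806.0 kN → net-section rupture.

806.0 kN (net-section rupture governs)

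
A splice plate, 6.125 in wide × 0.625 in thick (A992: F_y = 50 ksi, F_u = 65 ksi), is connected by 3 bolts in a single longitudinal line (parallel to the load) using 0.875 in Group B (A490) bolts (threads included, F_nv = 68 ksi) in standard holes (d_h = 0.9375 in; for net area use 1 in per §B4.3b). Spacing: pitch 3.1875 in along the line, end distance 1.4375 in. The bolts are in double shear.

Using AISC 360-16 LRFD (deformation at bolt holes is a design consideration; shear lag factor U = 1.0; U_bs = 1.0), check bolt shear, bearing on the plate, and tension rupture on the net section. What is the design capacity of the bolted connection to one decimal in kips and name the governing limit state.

Bolt shear: A_b = π(0.875)²/4 = 0.60132 in². φR_n = 0.75 × 68 × 0.60132 × 3 × 2 = 184.0 kips.
Bearing (0.625 in plate, F_u = 65 ksi): end bolts L_c = 1.4375 − 0.9375/2 = 0.96875, R_n = min(1.2×0.96875×0.625×65, 2.4×0.875×0.625×65) = 47.227 kips/bolt; interior L_c = 3.1875 − 0.9375 = 2.25, R_n = 85.313 kips/bolt. φR_n = 0.75 × (1×47.227 + 2×85.313) = 163.4 kips.
Tension rupture (net): A_n = (6.125 − 1×1)×0.625 = 3.2031 in² (U = 1.0, A_e = A_n). φR_n = 0.75 × 65 × 3.2031 = 156.2 kips.
Governing: min(184.0, 163.4, 156.2) = 156.2 kips → net-section rupture.

156.2 kips (net-section rupture governs)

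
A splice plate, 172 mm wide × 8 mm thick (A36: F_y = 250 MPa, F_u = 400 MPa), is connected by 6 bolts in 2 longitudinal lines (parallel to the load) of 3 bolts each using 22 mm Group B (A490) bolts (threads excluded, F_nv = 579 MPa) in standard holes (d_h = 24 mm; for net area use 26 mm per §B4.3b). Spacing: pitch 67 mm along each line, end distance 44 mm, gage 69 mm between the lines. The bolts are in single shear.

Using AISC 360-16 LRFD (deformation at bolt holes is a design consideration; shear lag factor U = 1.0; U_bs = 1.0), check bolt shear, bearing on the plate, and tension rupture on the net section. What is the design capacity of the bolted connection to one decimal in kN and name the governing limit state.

Bolt shear: A_b = π(22)²/4 = 380.13 mm². φR_n = 0.75 × 579 × 380.13 × 6 × 1 = 990.4 kN.
Bearing (8 mm plate, F_u = 400 MPa): end bolts L_c = 44 − 24/2 = 32, R_n = min(1.2×32×8×400, 2.4×22×8×400) = 122.88 kN/bolt; interior L_c = 67 − 24 = 43, R_n = 165.12 kN/bolt. φR_n = 0.75 × (2×122.88 + 4×165.12) = 679.7 kN.
Tension rupture (net): A_n = (172 − 2×26)×8 = 960 mm² (U = 1.0, A_e = A_n). φR_n = 0.75 × 400 × 960 = 288.0 kN.
Governing: min(990.4, 679.7, 288.0) = 288.0 kN → net-section rupture.

288.0 kN (net-section rupture governs)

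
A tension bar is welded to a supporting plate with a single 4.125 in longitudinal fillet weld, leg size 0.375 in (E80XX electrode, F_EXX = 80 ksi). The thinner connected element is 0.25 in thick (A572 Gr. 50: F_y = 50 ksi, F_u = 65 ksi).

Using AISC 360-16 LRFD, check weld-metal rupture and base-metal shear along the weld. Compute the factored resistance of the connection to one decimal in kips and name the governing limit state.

Weld metal: throat = 0.707×0.375 = 0.26513 in, L = 4.125 in. φR_n = 0.75 × 0.6 × 80 × 0.26513 × 4.125 = 39.4 kips.
Base metal shear (0.25 in plate): yield φR_n = 1.0×0.6×50×0.25×4.125 = 30.9 kips; rupture φR_n = 0.75×0.6×65×0.25×4.125 = 30.2 kips; take 30.2 kips (rupture).
Governing: min(39.4, 30.2) = 30.2 kips → base-metal shear.

30.2 kips (base-metal shear governs)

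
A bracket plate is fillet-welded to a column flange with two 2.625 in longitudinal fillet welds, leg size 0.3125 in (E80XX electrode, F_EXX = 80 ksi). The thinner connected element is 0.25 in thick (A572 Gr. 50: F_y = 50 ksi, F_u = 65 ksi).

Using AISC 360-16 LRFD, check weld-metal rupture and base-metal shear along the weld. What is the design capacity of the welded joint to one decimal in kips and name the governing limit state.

Weld metal: throat = 0.707×0.3125 = 0.22094 in, L = 2×2.625 = 5.25 in. φR_n = 0.75 × 0.6 × 80 × 0.22094 × 5.25 = 41.8 kips.
Base metal shear (0.25 in plate): yield φR_n = 1.0×0.6×50×0.25×5.25 = 39.4 kips; rupture φR_n = 0.75×0.6×65×0.25×5.25 = 38.4 kips; take 38.4 kips (rupture).
Governing: min(41.8, 38.4) = 38.4 kips → base-metal shear.

38.4 kips (base-metal shear governs)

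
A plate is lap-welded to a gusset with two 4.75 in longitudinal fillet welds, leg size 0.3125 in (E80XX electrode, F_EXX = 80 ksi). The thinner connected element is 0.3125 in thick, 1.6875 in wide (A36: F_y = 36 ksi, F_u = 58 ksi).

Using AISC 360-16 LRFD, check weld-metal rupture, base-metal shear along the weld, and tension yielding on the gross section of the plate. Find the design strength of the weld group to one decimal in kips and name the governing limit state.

Weld metal: throat = 0.707×0.3125 = 0.22094 in, L = 2×4.75 = 9.5 in. φR_n = 0.75 × 0.6 × 80 × 0.22094 × 9.5 = 75.6 kips.
Base metal shear (0.3125 in plate): yield φR_n = 1.0×0.6×36×0.3125×9.5 = 64.1 kips; rupture φR_n = 0.75×0.6×58×0.3125×9.5 = 77.5 kips; take 64.1 kips (yield).
Tension yield (gross): A_g = 1.6875×0.3125 = 0.52734 in². φR_n = 0.90 × 36 × 0.52734 = 17.1 kips.
Governing: min(75.6, 64.1, 17.1) = 17.1 kips → gross-section yield.

17.1 kips (gross-section yield governs)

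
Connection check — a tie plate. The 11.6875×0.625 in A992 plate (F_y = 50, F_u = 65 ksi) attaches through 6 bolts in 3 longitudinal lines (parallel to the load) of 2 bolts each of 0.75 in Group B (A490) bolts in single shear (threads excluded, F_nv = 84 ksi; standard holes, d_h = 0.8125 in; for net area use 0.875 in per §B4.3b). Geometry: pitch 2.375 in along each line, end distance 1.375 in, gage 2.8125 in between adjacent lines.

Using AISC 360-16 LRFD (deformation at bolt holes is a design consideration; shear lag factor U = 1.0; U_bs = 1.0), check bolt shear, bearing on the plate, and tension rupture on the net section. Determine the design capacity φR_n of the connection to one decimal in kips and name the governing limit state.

Bolt shear: A_b = π(0.75)²/4 = 0.44179 in². φR_n = 0.75 × 84 × 0.44179 × 6 × 1 = 167.0 kips.
Bearing (0.625 in plate, F_u = 65 ksi): end bolts L_c = 1.375 − 0.8125/2 = 0.96875, R_n = min(1.2×0.96875×0.625×65, 2.4×0.75×0.625×65) = 47.227 kips/bolt; interior L_c = 2.375 − 0.8125 = 1.5625, R_n = 73.125 kips/bolt. φR_n = 0.75 × (3×47.227 + 3×73.125) = 270.8 kips.
Tension rupture (net): A_n = (11.6875 − 3×0.875)×0.625 = 5.6641 in² (U = 1.0, A_e = A_n). φR_n = 0.75 × 65 × 5.6641 = 276.1 kips.
Governing: min(167.0, 270.8, 276.1) = 167.0 kips → bolt shear.

167.0 kips (bolt shear governs)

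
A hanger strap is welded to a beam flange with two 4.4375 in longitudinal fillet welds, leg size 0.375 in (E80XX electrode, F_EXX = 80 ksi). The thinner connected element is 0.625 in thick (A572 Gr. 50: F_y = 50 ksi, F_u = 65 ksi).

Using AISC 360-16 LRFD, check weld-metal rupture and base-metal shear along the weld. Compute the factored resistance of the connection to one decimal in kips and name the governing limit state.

84.7 kips (weld metal governs)

Weld metal: throat = 0.707×0.375 = 0.26513 in, L = 2×4.4375 = 8.875 in. φR_n = 0.75 × 0.6 × 80 × 0.26513 × 8.875 = 84.7 kips.
Base metal shear (0.625 in plate): yield φR_n = 1.0×0.6×50×0.625×8.875 = 166.4 kips; rupture φR_n = 0.75×0.6×65×0.625×8.875 = 162.2 kips; take 162.2 kips (rupture).
Governing: min(84.7, 162.2) = 84.7 kips → weld metal.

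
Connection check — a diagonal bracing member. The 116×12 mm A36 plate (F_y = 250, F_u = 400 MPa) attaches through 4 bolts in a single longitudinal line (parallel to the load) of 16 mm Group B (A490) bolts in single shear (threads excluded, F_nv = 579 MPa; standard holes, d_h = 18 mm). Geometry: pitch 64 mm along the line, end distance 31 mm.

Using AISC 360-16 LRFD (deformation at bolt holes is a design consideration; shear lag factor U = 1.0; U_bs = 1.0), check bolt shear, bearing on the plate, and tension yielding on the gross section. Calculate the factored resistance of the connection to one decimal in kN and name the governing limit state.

Bolt shear: A_b = π(16)²/4 = 201.06 mm². φR_n = 0.75 × 579 × 201.06 × 4 × 1 = 349.2 kN.
Bearing (12 mm plate, F_u = 400 MPa): end bolts L_c = 31 − 18/2 = 22, R_n = min(1.2×22×12×400, 2.4×16×12×400) = 126.72 kN/bolt; interior L_c = 64 − 18 = 46, R_n = 184.32 kN/bolt. φR_n = 0.75 × (1×126.72 + 3×184.32) = 509.8 kN.
Tension yield (gross): A_g = 116×12 = 1392 mm². φR_n = 0.90 × 250 × 1392 = 313.2 kN.
Governing: min(349.2, 509.8, 313.2) = 313.2 kN → gross-section yield.

313.2 kN (gross-section yield governs)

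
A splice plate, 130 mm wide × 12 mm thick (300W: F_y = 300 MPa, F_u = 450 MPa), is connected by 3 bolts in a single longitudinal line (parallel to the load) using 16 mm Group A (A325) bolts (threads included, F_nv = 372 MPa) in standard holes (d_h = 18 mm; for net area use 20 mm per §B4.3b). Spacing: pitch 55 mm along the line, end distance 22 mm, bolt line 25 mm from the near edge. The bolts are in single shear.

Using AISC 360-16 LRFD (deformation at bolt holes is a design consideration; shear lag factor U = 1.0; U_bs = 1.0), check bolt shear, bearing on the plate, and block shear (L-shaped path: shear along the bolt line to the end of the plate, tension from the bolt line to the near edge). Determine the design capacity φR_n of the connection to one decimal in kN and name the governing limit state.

Bolt shear: A_b = π(16)²/4 = 201.06 mm². φR_n = 0.75 × 372 × 201.06 × 3 × 1 = 168.3 kN.
Bearing (12 mm plate, F_u = 450 MPa): end bolts L_c = 22 − 18/2 = 13, R_n = min(1.2×13×12×450, 2.4×16×12×450) = 84.24 kN/bolt; interior L_c = 55 − 18 = 37, R_n = 207.36 kN/bolt. φR_n = 0.75 × (1×84.24 + 2×207.36) = 374.2 kN.
Block shear: shear path 1×[22+2×55] = 1×132 mm, A_gv = 1584, A_nv = 1×(132 − 2.5×20)×12 = 984 mm²; tension to near edge: (25 − 0.5×20)×12 = 180 mm². R_n = min(0.6×450×984, 0.6×300×1584) + 1.0×450×180 = min(265.68, 285.12) + 81 = 346.68 kN. φR_n = 0.75 × 346.68 = 260.0 kN.
Governing: min(168.3, 374.2, 260.0) = 168.3 kN → bolt shear.

168.3 kN (bolt shear governs)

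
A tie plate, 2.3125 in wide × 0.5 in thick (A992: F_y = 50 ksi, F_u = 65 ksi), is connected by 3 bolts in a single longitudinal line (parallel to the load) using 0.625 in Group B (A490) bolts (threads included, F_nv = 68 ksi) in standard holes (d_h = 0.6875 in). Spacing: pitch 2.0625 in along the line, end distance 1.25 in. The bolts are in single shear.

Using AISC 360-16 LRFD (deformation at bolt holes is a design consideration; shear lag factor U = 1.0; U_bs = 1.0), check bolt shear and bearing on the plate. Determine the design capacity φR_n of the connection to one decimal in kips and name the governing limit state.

Bolt shear: A_b = π(0.625)²/4 = 0.3068 in². φR_n = 0.75 × 68 × 0.3068 × 3 × 1 = 46.9 kips.
Bearing (0.5 in plate, F_u = 65 ksi): end bolts L_c = 1.25 − 0.6875/2 = 0.90625, R_n = min(1.2×0.90625×0.5×65, 2.4×0.625×0.5×65) = 35.344 kips/bolt; interior L_c = 2.0625 − 0.6875 = 1.375, R_n = 48.75 kips/bolt. φR_n = 0.75 × (1×35.344 + 2×48.75) = 99.6 kips.
Governing: min(46.9, 99.6) = 46.9 kips → bolt shear.

46.9 kips (bolt shear governs)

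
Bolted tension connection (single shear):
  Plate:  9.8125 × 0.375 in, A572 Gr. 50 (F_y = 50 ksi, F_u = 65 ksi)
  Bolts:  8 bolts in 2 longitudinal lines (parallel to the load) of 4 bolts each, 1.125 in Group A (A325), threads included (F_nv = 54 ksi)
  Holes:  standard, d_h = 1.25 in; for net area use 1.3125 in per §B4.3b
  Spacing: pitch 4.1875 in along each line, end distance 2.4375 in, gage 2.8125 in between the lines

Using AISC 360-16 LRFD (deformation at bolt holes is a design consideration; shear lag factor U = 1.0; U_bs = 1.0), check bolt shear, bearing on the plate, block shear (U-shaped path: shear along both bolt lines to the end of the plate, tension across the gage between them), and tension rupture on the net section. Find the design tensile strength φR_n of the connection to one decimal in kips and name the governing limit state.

131.4 kips (net-section rupture governs)

Bolt shear: A_b = π(1.125)²/4 = 0.99402 in². φR_n = 0.75 × 54 × 0.99402 × 8 × 1 = 322.1 kips.
Bearing (0.375 in plate, F_u = 65 ksi): end bolts L_c = 2.4375 − 1.25/2 = 1.8125, R_n = min(1.2×1.8125×0.375×65, 2.4×1.125×0.375×65) = 53.016 kips/bolt; interior L_c = 4.1875 − 1.25 = 2.9375, R_n = 65.813 kips/bolt. φR_n = 0.75 × (2×53.016 + 6×65.813) = 375.7 kips.
Block shear: shear path 2×[2.4375+3×4.1875] = 2×15 in, A_gv = 11.25, A_nv = 2×(15 − 3.5×1.3125)×0.375 = 7.8047 in²; tension across gage: (2.8125 − 1×1.3125)×0.375 = 0.5625 in². R_n = min(0.6×65×7.8047, 0.6×50×11.25) + 1.0×65×0.5625 = min(304.38, 337.5) + 36.563 = 340.94 kips. φR_n = 0.75 × 340.94 = 255.7 kips.
Tension rupture (net): A_n = (9.8125 − 2×1.3125)×0.375 = 2.6953 in² (U = 1.0, A_e = A_n). φR_n = 0.75 × 65 × 2.6953 = 131.4 kips.
Governing: min(322.1, 375.7, 255.7, 131.4) = 131.4 kips → net-section rupture.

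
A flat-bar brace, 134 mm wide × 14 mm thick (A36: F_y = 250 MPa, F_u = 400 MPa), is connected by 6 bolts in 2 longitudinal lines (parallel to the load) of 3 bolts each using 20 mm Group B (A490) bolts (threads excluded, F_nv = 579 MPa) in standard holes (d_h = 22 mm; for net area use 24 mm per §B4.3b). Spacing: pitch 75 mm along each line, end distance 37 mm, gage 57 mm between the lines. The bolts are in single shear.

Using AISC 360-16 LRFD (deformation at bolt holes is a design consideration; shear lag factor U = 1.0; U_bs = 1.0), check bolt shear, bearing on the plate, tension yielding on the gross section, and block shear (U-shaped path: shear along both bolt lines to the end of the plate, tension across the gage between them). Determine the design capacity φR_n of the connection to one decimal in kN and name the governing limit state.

Bolt shear: A_b = π(20)²/4 = 314.16 mm². φR_n = 0.75 × 579 × 314.16 × 6 × 1 = 818.5 kN.
Bearing (14 mm plate, F_u = 400 MPa): end bolts L_c = 37 − 22/2 = 26, R_n = min(1.2×26×14×400, 2.4×20×14×400) = 174.72 kN/bolt; interior L_c = 75 − 22 = 53, R_n = 268.8 kN/bolt. φR_n = 0.75 × (2×174.72 + 4×268.8) = 1068.5 kN.
Tension yield (gross): A_g = 134×14 = 1876 mm². φR_n = 0.90 × 250 × 1876 = 422.1 kN.
Block shear: shear path 2×[37+2×75] = 2×187 mm, A_gv = 5236, A_nv = 2×(187 − 2.5×24)×14 = 3556 mm²; tension across gage: (57 − 1×24)×14 = 462 mm². R_n = min(0.6×400×3556, 0.6×250×5236) + 1.0×400×462 = min(853.44, 785.4) + 184.8 = 970.2 kN. φR_n = 0.75 × 970.2 = 727.7 kN.
Governing: min(818.5, 1068.5, 422.1, 727.7) = 422.1 kN → gross-section yield.

422.1 kN (gross-section yield governs)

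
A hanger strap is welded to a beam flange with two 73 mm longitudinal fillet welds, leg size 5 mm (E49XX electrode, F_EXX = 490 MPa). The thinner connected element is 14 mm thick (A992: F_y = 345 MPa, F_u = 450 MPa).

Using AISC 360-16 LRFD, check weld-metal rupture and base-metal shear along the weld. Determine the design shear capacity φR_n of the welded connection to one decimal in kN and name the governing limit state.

113.8 kN (weld metal governs)

Weld metal: throat = 0.707×5 = 3.535 mm, L = 2×73 = 146 mm. φR_n = 0.75 × 0.6 × 490 × 3.535 × 146 = 113.8 kN.
Base metal shear (14 mm plate): yield φR_n = 1.0×0.6×345×14×146 = 423.1 kN; rupture φR_n = 0.75×0.6×450×14×146 = 413.9 kN; take 413.9 kN (rupture).
Governing: min(113.8, 413.9) = 113.8 kN → weld metal.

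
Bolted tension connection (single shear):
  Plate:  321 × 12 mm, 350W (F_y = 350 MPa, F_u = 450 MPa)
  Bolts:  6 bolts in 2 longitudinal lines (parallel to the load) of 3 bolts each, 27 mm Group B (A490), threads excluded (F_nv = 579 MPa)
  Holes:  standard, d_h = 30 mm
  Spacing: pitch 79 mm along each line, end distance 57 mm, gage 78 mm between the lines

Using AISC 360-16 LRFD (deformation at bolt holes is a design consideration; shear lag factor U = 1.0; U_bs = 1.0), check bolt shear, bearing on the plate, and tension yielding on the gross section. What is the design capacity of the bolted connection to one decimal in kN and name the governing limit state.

1213.4 kN (gross-section yield governs)

Bolt shear: A_b = π(27)²/4 = 572.56 mm². φR_n = 0.75 × 579 × 572.56 × 6 × 1 = 1491.8 kN.
Bearing (12 mm plate, F_u = 450 MPa): end bolts L_c = 57 − 30/2 = 42, R_n = min(1.2×42×12×450, 2.4×27×12×450) = 272.16 kN/bolt; interior L_c = 79 − 30 = 49, R_n = 317.52 kN/bolt. φR_n = 0.75 × (2×272.16 + 4×317.52) = 1360.8 kN.
Tension yield (gross): A_g = 321×12 = 3852 mm². φR_n = 0.90 × 350 × 3852 = 1213.4 kN.
Governing: min(1491.8, 1360.8, 1213.4) = 1213.4 kN → gross-section yield.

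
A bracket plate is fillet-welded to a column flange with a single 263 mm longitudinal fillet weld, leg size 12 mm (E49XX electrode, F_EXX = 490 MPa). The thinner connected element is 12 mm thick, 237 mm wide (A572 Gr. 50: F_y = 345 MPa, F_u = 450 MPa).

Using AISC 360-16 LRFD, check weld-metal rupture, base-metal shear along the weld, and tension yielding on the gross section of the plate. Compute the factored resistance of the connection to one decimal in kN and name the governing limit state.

Weld metal: throat = 0.707×12 = 8.484 mm, L = 263 mm. φR_n = 0.75 × 0.6 × 490 × 8.484 × 263 = 492.0 kN.
Base metal shear (12 mm plate): yield φR_n = 1.0×0.6×345×12×263 = 653.3 kN; rupture φR_n = 0.75×0.6×450×12×263 = 639.1 kN; take 639.1 kN (rupture).
Tension yield (gross): A_g = 237×12 = 2844 mm². φR_n = 0.90 × 345 × 2844 = 883.1 kN.
Governing: min(492.0, 639.1, 883.1) = 492.0 kN → weld metal.

492.0 kN (weld metal governs)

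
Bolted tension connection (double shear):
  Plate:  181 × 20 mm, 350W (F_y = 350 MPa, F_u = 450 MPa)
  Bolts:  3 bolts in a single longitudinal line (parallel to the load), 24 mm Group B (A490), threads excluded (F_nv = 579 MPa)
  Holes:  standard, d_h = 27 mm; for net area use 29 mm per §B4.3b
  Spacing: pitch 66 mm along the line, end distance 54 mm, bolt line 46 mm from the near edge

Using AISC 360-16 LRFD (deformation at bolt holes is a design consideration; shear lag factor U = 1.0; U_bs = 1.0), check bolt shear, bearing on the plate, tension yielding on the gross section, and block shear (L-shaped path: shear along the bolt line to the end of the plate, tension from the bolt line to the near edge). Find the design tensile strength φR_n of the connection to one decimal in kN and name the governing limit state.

Bolt shear: A_b = π(24)²/4 = 452.39 mm². φR_n = 0.75 × 579 × 452.39 × 3 × 2 = 1178.7 kN.
Bearing (20 mm plate, F_u = 450 MPa): end bolts L_c = 54 − 27/2 = 40.5, R_n = min(1.2×40.5×20×450, 2.4×24×20×450) = 437.4 kN/bolt; interior L_c = 66 − 27 = 39, R_n = 421.2 kN/bolt. φR_n = 0.75 × (1×437.4 + 2×421.2) = 959.9 kN.
Tension yield (gross): A_g = 181×20 = 3620 mm². φR_n = 0.90 × 350 × 3620 = 1140.3 kN.
Block shear: shear path 1×[54+2×66] = 1×186 mm, A_gv = 3720, A_nv = 1×(186 − 2.5×29)×20 = 2270 mm²; tension to near edge: (46 − 0.5×29)×20 = 630 mm². R_n = min(0.6×450×2270, 0.6×350×3720) + 1.0×450×630 = min(612.9, 781.2) + 283.5 = 896.4 kN. φR_n = 0.75 × 896.4 = 672.3 kN.
Governing: min(1178.7, 959.9, 1140.3, 672.3) = 672.3 kN → block shear.

672.3 kN (block shear governs)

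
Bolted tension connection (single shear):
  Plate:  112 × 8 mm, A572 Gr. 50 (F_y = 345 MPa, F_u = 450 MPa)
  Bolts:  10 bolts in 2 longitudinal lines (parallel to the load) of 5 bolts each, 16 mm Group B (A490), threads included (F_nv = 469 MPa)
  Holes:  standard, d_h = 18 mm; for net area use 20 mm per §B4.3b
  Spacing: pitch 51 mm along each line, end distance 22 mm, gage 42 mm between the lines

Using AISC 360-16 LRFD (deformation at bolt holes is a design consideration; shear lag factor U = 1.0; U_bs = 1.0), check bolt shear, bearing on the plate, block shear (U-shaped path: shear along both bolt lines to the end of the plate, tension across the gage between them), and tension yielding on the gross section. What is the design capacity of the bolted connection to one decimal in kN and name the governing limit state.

278.2 kN (gross-section yield governs)

Bolt shear: A_b = π(16)²/4 = 201.06 mm². φR_n = 0.75 × 469 × 201.06 × 10 × 1 = 707.2 kN.
Bearing (8 mm plate, F_u = 450 MPa): end bolts L_c = 22 − 18/2 = 13, R_n = min(1.2×13×8×450, 2.4×16×8×450) = 56.16 kN/bolt; interior L_c = 51 − 18 = 33, R_n = 138.24 kN/bolt. φR_n = 0.75 × (2×56.16 + 8×138.24) = 913.7 kN.
Block shear: shear path 2×[22+4×51] = 2×226 mm, A_gv = 3616, A_nv = 2×(226 − 4.5×20)×8 = 2176 mm²; tension across gage: (42 − 1×20)×8 = 176 mm². R_n = min(0.6×450×2176, 0.6×345×3616) + 1.0×450×176 = min(587.52, 748.51) + 79.2 = 666.72 kN. φR_n = 0.75 × 666.72 = 500.0 kN.
Tension yield (gross): A_g = 112×8 = 896 mm². φR_n = 0.90 × 345 × 896 = 278.2 kN.
Governing: min(707.2, 913.7, 500.0, 278.2) = 278.2 kN → gross-section yield.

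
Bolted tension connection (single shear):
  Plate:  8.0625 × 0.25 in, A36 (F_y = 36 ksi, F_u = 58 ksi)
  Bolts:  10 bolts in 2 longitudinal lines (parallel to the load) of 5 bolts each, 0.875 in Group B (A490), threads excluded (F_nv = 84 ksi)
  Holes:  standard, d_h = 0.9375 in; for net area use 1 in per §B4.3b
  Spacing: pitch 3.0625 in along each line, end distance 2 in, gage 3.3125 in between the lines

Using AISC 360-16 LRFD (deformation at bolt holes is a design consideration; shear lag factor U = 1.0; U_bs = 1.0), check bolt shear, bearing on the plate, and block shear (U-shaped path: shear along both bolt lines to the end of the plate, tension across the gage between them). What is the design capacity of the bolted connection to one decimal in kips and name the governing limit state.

140.6 kips (block shear governs)

Bolt shear: A_b = π(0.875)²/4 = 0.60132 in². φR_n = 0.75 × 84 × 0.60132 × 10 × 1 = 378.8 kips.
Bearing (0.25 in plate, F_u = 58 ksi): end bolts L_c = 2 − 0.9375/2 = 1.53125, R_n = min(1.2×1.53125×0.25×58, 2.4×0.875×0.25×58) = 26.644 kips/bolt; interior L_c = 3.0625 − 0.9375 = 2.125, R_n = 30.45 kips/bolt. φR_n = 0.75 × (2×26.644 + 8×30.45) = 222.7 kips.
Block shear: shear path 2×[2+4×3.0625] = 2×14.25 in, A_gv = 7.125, A_nv = 2×(14.25 − 4.5×1)×0.25 = 4.875 in²; tension across gage: (3.3125 − 1×1)×0.25 = 0.57813 in². R_n = min(0.6×58×4.875, 0.6×36×7.125) + 1.0×58×0.57813 = min(169.65, 153.9) + 33.532 = 187.43 kips. φR_n = 0.75 × 187.43 = 140.6 kips.
Governing: min(378.8, 222.7, 140.6) = 140.6 kips → block shear.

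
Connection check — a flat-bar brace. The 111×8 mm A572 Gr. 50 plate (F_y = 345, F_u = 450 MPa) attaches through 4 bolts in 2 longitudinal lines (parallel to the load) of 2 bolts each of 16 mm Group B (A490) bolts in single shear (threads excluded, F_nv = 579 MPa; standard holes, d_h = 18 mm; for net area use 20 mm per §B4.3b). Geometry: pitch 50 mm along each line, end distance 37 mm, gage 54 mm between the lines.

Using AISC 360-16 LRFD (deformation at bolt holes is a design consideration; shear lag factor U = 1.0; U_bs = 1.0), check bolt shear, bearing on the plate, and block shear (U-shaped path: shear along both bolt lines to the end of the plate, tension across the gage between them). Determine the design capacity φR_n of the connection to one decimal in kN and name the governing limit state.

276.5 kN (block shear governs)

Bolt shear: A_b = π(16)²/4 = 201.06 mm². φR_n = 0.75 × 579 × 201.06 × 4 × 1 = 349.2 kN.
Bearing (8 mm plate, F_u = 450 MPa): end bolts L_c = 37 − 18/2 = 28, R_n = min(1.2×28×8×450, 2.4×16×8×450) = 120.96 kN/bolt; interior L_c = 50 − 18 = 32, R_n = 138.24 kN/bolt. φR_n = 0.75 × (2×120.96 + 2×138.24) = 388.8 kN.
Block shear: shear path 2×[37+1×50] = 2×87 mm, A_gv = 1392, A_nv = 2×(87 − 1.5×20)×8 = 912 mm²; tension across gage: (54 − 1×20)×8 = 272 mm². R_n = min(0.6×450×912, 0.6×345×1392) + 1.0×450×272 = min(246.24, 288.14) + 122.4 = 368.64 kN. φR_n = 0.75 × 368.64 = 276.5 kN.
Governing: min(349.2, 388.8, 276.5) = 276.5 kN → block shear.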